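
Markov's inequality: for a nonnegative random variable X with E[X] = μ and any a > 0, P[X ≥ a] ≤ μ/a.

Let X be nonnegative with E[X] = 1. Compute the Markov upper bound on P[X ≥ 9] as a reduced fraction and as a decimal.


μ = E[X] = 1, a = 9.
Markov: P[X ≥ 9] ≤ μ/a = (1)/9 = 1/9.
Numerically: ≈ 0.1111.
(Since a = 9 > μ = 1.0000, the bound 1/9 is < 1 and informative.)

P[X ≥ 9] ≤ 1/9 ≈ 0.1111.


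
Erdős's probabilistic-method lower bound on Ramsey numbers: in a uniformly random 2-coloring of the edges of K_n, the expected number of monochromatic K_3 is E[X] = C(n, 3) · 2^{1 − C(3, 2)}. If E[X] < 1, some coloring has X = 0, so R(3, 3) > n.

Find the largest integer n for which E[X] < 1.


We need C(n, 3) · 2^{1 − 3} < 1, i.e. C(n, 3) < 2^{3 − 1} = 4.
Check values of n near the boundary:
  n = 3: C(3, 3) = 1; 1 < 4? YES
  n = 4: C(4, 3) = 4; 4 < 4? NO
  n = 5: C(5, 3) = 10; 10 < 4? NO
The largest n with C(n, 3) < 4 is n = 3 (where E[X] = 1/4 ≈ 0.25000). Hence R(3, 3) > 3, i.e. R(3, 3) ≥ 4.

Largest n = 3; hence R(3, 3) > 3.


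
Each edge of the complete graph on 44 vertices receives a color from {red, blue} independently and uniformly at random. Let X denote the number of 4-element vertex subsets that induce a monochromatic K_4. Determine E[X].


Let X = Σ_S X_S over the C(44, 4) = 135751 subsets S of size 4, where X_S = 1 if the K_4 on S is monochromatic.
For a fixed S, the K_4 on S has C(4, 2) = 6 edges. P[all 6 edges red] = (1/2)^6, and likewise for blue, so P[monochromatic] = 2·(1/2)^6 = 2^{1 − 6} = 1/32.
By linearity of expectation: E[X] = C(44, 4) · 2^{1 − 6} = 135751 · 1/32 = 135751/32.
Numerically: E[X] ≈ 4242.218750.

E[X] = C(44,4)·2^(1−C(4,2)) = 135751/32 ≈ 4242.218750.


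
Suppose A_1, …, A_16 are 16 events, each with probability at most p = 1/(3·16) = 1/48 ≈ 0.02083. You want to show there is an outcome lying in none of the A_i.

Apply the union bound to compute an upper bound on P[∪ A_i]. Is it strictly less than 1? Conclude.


Union bound: P[∪_{i=1}^{16} A_i] ≤ Σ_i P[A_i] ≤ 16·p = 16·(1/48) = 1/3.
Numerically: 1/3 ≈ 0.33333.
Is 1/3 < 1? YES.
Since P[∪ A_i] ≤ 1/3 < 1, the complement has P[∩ A_i^c] ≥ 1 − 1/3 = 2/3 > 0, so some outcome avoids every A_i.

16·p = 1/3 ≈ 0.33333; existence CERTIFIED by the union bound.


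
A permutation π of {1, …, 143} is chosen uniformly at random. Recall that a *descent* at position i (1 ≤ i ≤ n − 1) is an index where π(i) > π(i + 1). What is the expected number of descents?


Write X = Σ X_I over i = 1, …, 142, with X_I the indicator of one descent.
There are 142 indicators.
For each fixed i, the pair (π(i), π(i+1)) is a uniformly random ordered pair of distinct values from {1, …, 143}; by symmetry P[π(i) > π(i+1)] = 1/2.
By linearity: E[X] = 142 · (1/2) = (143 − 1) · (1/2) = 71 ≈ 71.00000.

E[X] = 71 = 71.00000.


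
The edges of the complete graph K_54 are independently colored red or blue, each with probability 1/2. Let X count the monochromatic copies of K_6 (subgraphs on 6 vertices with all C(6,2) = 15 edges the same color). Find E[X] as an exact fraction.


Let X = Σ_S X_S over the C(54, 6) = 25827165 subsets S of size 6, where X_S = 1 if the K_6 on S is monochromatic.
For a fixed S, the K_6 on S has C(6, 2) = 15 edges. P[all 15 edges red] = (1/2)^15, and likewise for blue, so P[monochromatic] = 2·(1/2)^15 = 2^{1 − 15} = 1/16384.
Summing: E[X] = C(54, 6) · 2^{1 − 15} = 25827165 · 1/16384 = 25827165/16384.
Numerically: E[X] ≈ 1576.365051.

E[X] = C(54,6)·2^(1−C(6,2)) = 25827165/16384 ≈ 1576.365051.


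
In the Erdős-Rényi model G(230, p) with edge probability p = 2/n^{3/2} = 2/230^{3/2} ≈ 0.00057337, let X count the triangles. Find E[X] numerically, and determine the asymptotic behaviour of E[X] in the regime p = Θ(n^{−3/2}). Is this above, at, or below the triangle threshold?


Number of potential triangles: C(230, 3) = 2001460.
Each occurs with probability p³ ≈ (0.00057337)³ ≈ 1.8850146e-10.
By linearity: E[X] = C(230, 3)·p³ ≈ 2001460 · 1.8850146e-10 ≈ 0.00038.
Since α = 3/2 > 1, p = c/n^{3/2} = o(1/n) is below the triangle threshold p ~ 1/n. Asymptotically E[X] ~ (c³/6)·n^{3(1−α)} = (2³/6)·n^{-1.5} → 0, so by Markov's inequality G has no triangles w.h.p.

E[X] ≈ 0.00038; in regime p = Θ(1/n^{3/2}) E[X] tends to 0 (below the triangle threshold p ~ 1/n).


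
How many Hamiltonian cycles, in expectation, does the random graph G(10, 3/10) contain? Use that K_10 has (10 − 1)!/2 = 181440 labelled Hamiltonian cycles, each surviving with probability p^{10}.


K_10 has (10 − 1)!/2 = 181440 labelled Hamiltonian cycles.
For each such Hamiltonian cycle H, let X_H = 1 if all 10 edges of H are present in G. Then P[X_H = 1] = p^{10} = (3/10)^{10} = 59049/10000000000.
By linearity: E[X] = Σ_H E[X_H] = 181440 · p^{10} = 181440 · 59049/10000000000 = 33480783/31250000.
Numerically: E[X] ≈ 1.07.

E[X] = 181440 · (3/10)^{10} = 33480783/31250000 ≈ 1.07.


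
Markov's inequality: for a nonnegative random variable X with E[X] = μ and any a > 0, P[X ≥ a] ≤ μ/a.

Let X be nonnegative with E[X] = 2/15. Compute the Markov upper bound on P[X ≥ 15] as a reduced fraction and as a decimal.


μ = E[X] = 2/15, a = 15.
Markov: P[X ≥ 15] ≤ μ/a = (2/15)/15 = 2/225.
Numerically: ≈ 0.009.
(Since a = 15 > μ = 0.133, the bound 2/225 is < 1 and informative.)

P[X ≥ 15] ≤ 2/225 ≈ 0.009.


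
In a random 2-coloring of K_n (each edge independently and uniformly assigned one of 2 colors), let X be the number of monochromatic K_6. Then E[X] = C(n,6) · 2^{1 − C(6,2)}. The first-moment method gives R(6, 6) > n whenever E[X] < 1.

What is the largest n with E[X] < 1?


We need C(n, 6) · 2^{1 − 15} < 1, i.e. C(n, 6) < 2^{15 − 1} = 16384.
Check values of n near the boundary:
  n = 14: C(14, 6) = 3003; 3003 < 16384? YES
  n = 15: C(15, 6) = 5005; 5005 < 16384? YES
  n = 16: C(16, 6) = 8008; 8008 < 16384? YES
  n = 17: C(17, 6) = 12376; 12376 < 16384? YES
  n = 18: C(18, 6) = 18564; 18564 < 16384? NO
The largest n with C(n, 6) < 16384 is n = 17 (where E[X] = 1547/2048 ≈ 0.75537). Hence R(6, 6) > 17, i.e. R(6, 6) ≥ 18.

Largest n = 17; hence R(6, 6) > 17.


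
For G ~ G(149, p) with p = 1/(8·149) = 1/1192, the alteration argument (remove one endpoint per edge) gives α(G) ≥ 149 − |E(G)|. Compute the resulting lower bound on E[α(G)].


E[|E(G)|] = C(149, 2)·p = 11026 · (1/1192) = 37/4.
E[α(G)] ≥ n − E[|E(G)|] = 149 − 37/4 = 559/4.
Numerically: ≈ 139.75000.
(This is only a lower bound; the true E[α(G)] may be larger.)

E[α(G)] ≥ 559/4 ≈ 139.75000.


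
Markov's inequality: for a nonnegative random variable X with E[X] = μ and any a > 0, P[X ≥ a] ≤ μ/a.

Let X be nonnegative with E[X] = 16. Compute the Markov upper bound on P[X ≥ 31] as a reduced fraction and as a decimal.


μ = E[X] = 16, a = 31.
Markov: P[X ≥ 31] ≤ μ/a = (16)/31 = 16/31.
Numerically: ≈ 0.516.
(Since a = 31 > μ = 16.000, the bound 16/31 is < 1 and informative.)

P[X ≥ 31] ≤ 16/31 ≈ 0.516.


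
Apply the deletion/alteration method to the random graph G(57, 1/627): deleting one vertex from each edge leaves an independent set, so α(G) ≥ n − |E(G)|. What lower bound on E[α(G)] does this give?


E[|E(G)|] = C(57, 2)·p = 1596 · (1/627) = 28/11.
E[α(G)] ≥ n − E[|E(G)|] = 57 − 28/11 = 599/11.
Numerically: ≈ 54.45455.
(This is only a lower bound; the true E[α(G)] may be larger.)

E[α(G)] ≥ 599/11 ≈ 54.45455.


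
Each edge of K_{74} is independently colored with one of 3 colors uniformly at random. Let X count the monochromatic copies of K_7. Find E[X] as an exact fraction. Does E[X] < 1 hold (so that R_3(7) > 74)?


E[X] = C(74, 7) · 3^{1 − 21} = 1799579064 · 3^{−20} = 1799579064/3486784401.
As a reduced fraction: E[X] = 599859688/1162261467 ≈ 0.5161.
Is E[X] < 1? YES.
Since E[X] < 1, there exists a 3-coloring of K_{74} with no monochromatic K_7; hence R_3(7) > 74.

E[X] = 599859688/1162261467 ≈ 0.5161; E[X] < 1, so R_3(7) > 74.


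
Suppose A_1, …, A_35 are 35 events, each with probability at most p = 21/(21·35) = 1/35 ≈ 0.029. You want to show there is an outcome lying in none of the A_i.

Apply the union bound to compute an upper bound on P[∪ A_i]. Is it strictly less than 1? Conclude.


Union bound: P[∪_{i=1}^{35} A_i] ≤ Σ_i P[A_i] ≤ 35·p = 35·(1/35) = 1.
Numerically: 1 ≈ 1.000.
Is 1 < 1? NO.
Since the bound 1 is ≥ 1, the union bound is uninformative here; it does NOT by itself certify existence.

35·p = 1 ≈ 1.000; existence NOT certified by the union bound.


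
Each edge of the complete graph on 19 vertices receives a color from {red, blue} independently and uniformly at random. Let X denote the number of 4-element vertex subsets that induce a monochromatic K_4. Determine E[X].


Let X = Σ_S X_S over the C(19, 4) = 3876 subsets S of size 4, where X_S = 1 if the K_4 on S is monochromatic.
For a fixed S, the K_4 on S has C(4, 2) = 6 edges. P[all 6 edges red] = (1/2)^6, and likewise for blue, so P[monochromatic] = 2·(1/2)^6 = 2^{1 − 6} = 1/32.
By linearity of expectation: E[X] = C(19, 4) · 2^{1 − 6} = 3876 · 1/32 = 969/8.
Numerically: E[X] ≈ 121.125.

E[X] = C(19,4)·2^(1−C(4,2)) = 969/8 ≈ 121.125.


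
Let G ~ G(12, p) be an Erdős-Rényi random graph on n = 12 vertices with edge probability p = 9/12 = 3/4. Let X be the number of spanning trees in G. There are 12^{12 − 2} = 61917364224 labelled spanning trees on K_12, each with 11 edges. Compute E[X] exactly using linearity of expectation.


K_12 has 12^{12 − 2} = 61917364224 labelled spanning trees.
For each such spanning tree H, let X_H = 1 if all 11 edges of H are present in G. Then P[X_H = 1] = p^{11} = (3/4)^{11} = 177147/4194304.
Summing the indicators: E[X] = Σ_H E[X_H] = 61917364224 · p^{11} = 61917364224 · 177147/4194304 = 10460353203/4.
Numerically: E[X] ≈ 2.62e+09.

E[X] = 61917364224 · (3/4)^{11} = 10460353203/4 ≈ 2.62e+09.


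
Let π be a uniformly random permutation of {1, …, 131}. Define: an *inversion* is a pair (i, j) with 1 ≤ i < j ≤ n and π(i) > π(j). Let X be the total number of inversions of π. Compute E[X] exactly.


Write X = Σ X_I over the C(131, 2) = 8515 pairs i < j, with X_I the indicator of one inversion.
There are 8515 indicators.
For each fixed pair i < j, the values π(i) and π(j) are two distinct elements of {1, …, 131} in uniformly random order; by symmetry P[π(i) > π(j)] = 1/2.
By linearity: E[X] = 8515 · (1/2) = C(131, 2) · (1/2) = 8515/2 = 8515/2 ≈ 4257.5000.

E[X] = 8515/2 = 4257.5000.


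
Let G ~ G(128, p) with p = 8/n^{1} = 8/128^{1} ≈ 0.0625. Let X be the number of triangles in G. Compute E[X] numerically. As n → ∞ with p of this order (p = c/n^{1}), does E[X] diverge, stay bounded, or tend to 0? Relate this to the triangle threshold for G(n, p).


Number of potential triangles: C(128, 3) = 341376.
Each occurs with probability p³ ≈ (0.0625)³ ≈ 2.4414062e-04.
By linearity: E[X] = C(128, 3)·p³ ≈ 341376 · 2.4414062e-04 ≈ 83.34375.
Here α = 1, so p = 8/n is exactly at the triangle threshold p ~ 1/n. Asymptotically E[X] → c³/6 = 8³/6 = 256/3 ≈ 85.33333, a bounded constant. In this regime the triangle count is asymptotically Poisson(c³/6).

E[X] ≈ 83.34375; in regime p = Θ(1/n^{1}) E[X] stays bounded (at the triangle threshold p ~ 1/n).


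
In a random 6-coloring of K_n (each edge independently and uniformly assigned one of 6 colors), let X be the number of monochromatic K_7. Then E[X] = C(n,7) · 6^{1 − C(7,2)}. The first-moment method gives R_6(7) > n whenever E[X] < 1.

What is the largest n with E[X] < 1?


We need C(n, 7) · 6^{1 − 21} < 1, i.e. C(n, 7) < 6^{21 − 1} = 3656158440062976.
Check values of n near the boundary:
  n = 564: C(564, 7) = 3469685994423792; 3469685994423792 < 3656158440062976? YES
  n = 565: C(565, 7) = 3513212521235560; 3513212521235560 < 3656158440062976? YES
  n = 566: C(566, 7) = 3557206237959440; 3557206237959440 < 3656158440062976? YES
  n = 567: C(567, 7) = 3601671315933933; 3601671315933933 < 3656158440062976? YES
  n = 568: C(568, 7) = 3646611956239704; 3646611956239704 < 3656158440062976? YES
  n = 569: C(569, 7) = 3692032389858348; 3692032389858348 < 3656158440062976? NO
The largest n with C(n, 7) < 3656158440062976 is n = 568 (where E[X] = 16882462760369/16926659444736 ≈ 0.997). Hence R_6(7) > 568, i.e. R_6(7) ≥ 569.

Largest n = 568; hence R_6(7) > 568.


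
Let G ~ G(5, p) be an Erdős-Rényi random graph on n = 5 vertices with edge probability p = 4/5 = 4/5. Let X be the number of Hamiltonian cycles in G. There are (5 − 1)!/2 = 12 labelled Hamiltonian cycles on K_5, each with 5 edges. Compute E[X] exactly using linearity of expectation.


K_5 has (5 − 1)!/2 = 12 labelled Hamiltonian cycles.
For each such Hamiltonian cycle H, let X_H = 1 if all 5 edges of H are present in G. Then P[X_H = 1] = p^{5} = (4/5)^{5} = 1024/3125.
Summing the indicators: E[X] = Σ_H E[X_H] = 12 · p^{5} = 12 · 1024/3125 = 12288/3125.
Numerically: E[X] ≈ 3.93.

E[X] = 12 · (4/5)^{5} = 12288/3125 ≈ 3.93.


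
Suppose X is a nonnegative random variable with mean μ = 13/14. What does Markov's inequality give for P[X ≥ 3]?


μ = E[X] = 13/14, a = 3.
Markov: P[X ≥ 3] ≤ μ/a = (13/14)/3 = 13/42.
Numerically: ≈ 0.30952.
(Since a = 3 > μ = 0.92857, the bound 13/42 is < 1 and informative.)

P[X ≥ 3] ≤ 13/42 ≈ 0.30952.


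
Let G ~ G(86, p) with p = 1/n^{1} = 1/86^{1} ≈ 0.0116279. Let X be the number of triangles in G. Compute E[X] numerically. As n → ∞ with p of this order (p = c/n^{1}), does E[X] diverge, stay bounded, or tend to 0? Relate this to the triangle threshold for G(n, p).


Number of potential triangles: C(86, 3) = 102340.
Each occurs with probability p³ ≈ (0.0116279)³ ≈ 1.57218861e-06.
By linearity: E[X] = C(86, 3)·p³ ≈ 102340 · 1.57218861e-06 ≈ 0.160898.
Here α = 1, so p = 1/n is exactly at the triangle threshold p ~ 1/n. Asymptotically E[X] → c³/6 = 1³/6 = 1/6 ≈ 0.166667, a bounded constant. In this regime the triangle count is asymptotically Poisson(c³/6).

E[X] ≈ 0.160898; in regime p = Θ(1/n^{1}) E[X] stays bounded (at the triangle threshold p ~ 1/n).


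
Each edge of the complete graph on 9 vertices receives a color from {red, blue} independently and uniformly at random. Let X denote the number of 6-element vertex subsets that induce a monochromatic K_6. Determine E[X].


Let X = Σ_S X_S over the C(9, 6) = 84 subsets S of size 6, where X_S = 1 if the K_6 on S is monochromatic.
For a fixed S, the K_6 on S has C(6, 2) = 15 edges. P[all 15 edges red] = (1/2)^15, and likewise for blue, so P[monochromatic] = 2·(1/2)^15 = 2^{1 − 15} = 1/16384.
By linearity of expectation: E[X] = C(9, 6) · 2^{1 − 15} = 84 · 1/16384 = 21/4096.
Numerically: E[X] ≈ 0.00513.

E[X] = C(9,6)·2^(1−C(6,2)) = 21/4096 ≈ 0.00513.


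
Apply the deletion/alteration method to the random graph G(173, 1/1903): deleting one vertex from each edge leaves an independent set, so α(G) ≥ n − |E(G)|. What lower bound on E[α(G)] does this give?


E[|E(G)|] = C(173, 2)·p = 14878 · (1/1903) = 86/11.
E[α(G)] ≥ n − E[|E(G)|] = 173 − 86/11 = 1817/11.
Numerically: ≈ 165.182.
(This is only a lower bound; the true E[α(G)] may be larger.)

E[α(G)] ≥ 1817/11 ≈ 165.182.


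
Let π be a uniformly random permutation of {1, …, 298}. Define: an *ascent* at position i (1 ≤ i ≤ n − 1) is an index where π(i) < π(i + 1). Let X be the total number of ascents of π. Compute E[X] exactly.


Write X = Σ X_I over i = 1, …, 297, with X_I the indicator of one ascent.
There are 297 indicators.
For each fixed i, the pair (π(i), π(i+1)) is a uniformly random ordered pair of distinct values from {1, …, 298}; by symmetry P[π(i) < π(i+1)] = 1/2.
By linearity: E[X] = 297 · (1/2) = (298 − 1) · (1/2) = 297/2 ≈ 148.500000.

E[X] = 297/2 = 148.500000.


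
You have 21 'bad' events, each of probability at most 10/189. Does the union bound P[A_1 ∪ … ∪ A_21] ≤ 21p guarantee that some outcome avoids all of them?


Union bound: P[∪_{i=1}^{21} A_i] ≤ Σ_i P[A_i] ≤ 21·p = 21·(10/189) = 10/9.
Numerically: 10/9 ≈ 1.11111.
Is 10/9 < 1? NO.
Since the bound 10/9 is ≥ 1, the union bound is uninformative here; it does NOT by itself certify existence.

21·p = 10/9 ≈ 1.11111; existence NOT certified by the union bound.


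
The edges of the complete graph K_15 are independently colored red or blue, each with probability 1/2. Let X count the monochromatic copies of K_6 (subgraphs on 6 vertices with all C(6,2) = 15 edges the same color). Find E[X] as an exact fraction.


Let X = Σ_S X_S over the C(15, 6) = 5005 subsets S of size 6, where X_S = 1 if the K_6 on S is monochromatic.
For a fixed S, the K_6 on S has C(6, 2) = 15 edges. P[all 15 edges red] = (1/2)^15, and likewise for blue, so P[monochromatic] = 2·(1/2)^15 = 2^{1 − 15} = 1/16384.
By linearity of expectation: E[X] = C(15, 6) · 2^{1 − 15} = 5005 · 1/16384 = 5005/16384.
Numerically: E[X] ≈ 0.30548.

E[X] = C(15,6)·2^(1−C(6,2)) = 5005/16384 ≈ 0.30548.


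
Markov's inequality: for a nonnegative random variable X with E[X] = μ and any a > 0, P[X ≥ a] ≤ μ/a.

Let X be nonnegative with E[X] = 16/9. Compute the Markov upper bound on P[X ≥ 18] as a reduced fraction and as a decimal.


μ = E[X] = 16/9, a = 18.
Markov: P[X ≥ 18] ≤ μ/a = (16/9)/18 = 8/81.
Numerically: ≈ 0.099.
(Since a = 18 > μ = 1.778, the bound 8/81 is < 1 and informative.)

P[X ≥ 18] ≤ 8/81 ≈ 0.099.


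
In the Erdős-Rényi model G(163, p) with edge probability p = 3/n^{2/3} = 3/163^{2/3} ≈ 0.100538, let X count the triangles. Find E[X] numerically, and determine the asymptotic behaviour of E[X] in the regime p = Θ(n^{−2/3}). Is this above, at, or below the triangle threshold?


Number of potential triangles: C(163, 3) = 708561.
Each occurs with probability p³ ≈ (0.100538)³ ≈ 1.01622191e-03.
By linearity: E[X] = C(163, 3)·p³ ≈ 708561 · 1.01622191e-03 ≈ 720.055215.
Since α = 2/3 < 1, p = c/n^{2/3} ≫ 1/n is above the triangle threshold p ~ 1/n. Asymptotically E[X] ~ (c³/6)·n^{3(1−α)} = (3³/6)·n^{1} → ∞; triangles are abundant w.h.p.

E[X] ≈ 720.055215; in regime p = Θ(1/n^{2/3}) E[X] diverges (above the triangle threshold p ~ 1/n).


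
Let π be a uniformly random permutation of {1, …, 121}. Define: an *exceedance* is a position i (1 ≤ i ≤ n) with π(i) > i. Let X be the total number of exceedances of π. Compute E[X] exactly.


Write X = Σ_{i=1}^{121} X_i, where X_i = 1_{π(i) > i}.
For each fixed i, π(i) is uniform over {1, …, 121} (marginal of a uniform permutation), so P[π(i) > i] = (n − i)/n. Summing: Σ_{i=1}^{121} (n − i)/n = (0 + 1 + … + 120)/121 = 121(121 − 1)/(2·121) = (121 − 1)/2.
Hence E[X] = Σ_{i=1}^{121} (121 − i)/121 = 60 ≈ 60.0000.

E[X] = 60 = 60.0000.


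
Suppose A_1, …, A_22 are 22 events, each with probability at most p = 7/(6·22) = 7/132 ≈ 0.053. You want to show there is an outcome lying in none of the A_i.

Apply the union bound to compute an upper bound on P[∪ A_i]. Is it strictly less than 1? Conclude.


Union bound: P[∪_{i=1}^{22} A_i] ≤ Σ_i P[A_i] ≤ 22·p = 22·(7/132) = 7/6.
Numerically: 7/6 ≈ 1.167.
Is 7/6 < 1? NO.
Since the bound 7/6 is ≥ 1, the union bound is uninformative here; it does NOT by itself certify existence.

22·p = 7/6 ≈ 1.167; existence NOT certified by the union bound.


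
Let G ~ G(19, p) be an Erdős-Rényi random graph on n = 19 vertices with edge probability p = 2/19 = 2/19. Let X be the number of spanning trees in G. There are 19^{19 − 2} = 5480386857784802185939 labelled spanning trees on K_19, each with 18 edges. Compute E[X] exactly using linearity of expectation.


K_19 has 19^{19 − 2} = 5480386857784802185939 labelled spanning trees.
For each such spanning tree H, let X_H = 1 if all 18 edges of H are present in G. Then P[X_H = 1] = p^{18} = (2/19)^{18} = 262144/104127350297911241532841.
By linearity of expectation: E[X] = Σ_H E[X_H] = 5480386857784802185939 · p^{18} = 5480386857784802185939 · 262144/104127350297911241532841 = 262144/19.
Numerically: E[X] ≈ 13797.1.

E[X] = 5480386857784802185939 · (2/19)^{18} = 262144/19 ≈ 13797.1.


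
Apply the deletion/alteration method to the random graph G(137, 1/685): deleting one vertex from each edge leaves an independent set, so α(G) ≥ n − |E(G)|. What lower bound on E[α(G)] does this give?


E[|E(G)|] = C(137, 2)·p = 9316 · (1/685) = 68/5.
E[α(G)] ≥ n − E[|E(G)|] = 137 − 68/5 = 617/5.
Numerically: ≈ 123.400.
(This is only a lower bound; the true E[α(G)] may be larger.)

E[α(G)] ≥ 617/5 ≈ 123.400.


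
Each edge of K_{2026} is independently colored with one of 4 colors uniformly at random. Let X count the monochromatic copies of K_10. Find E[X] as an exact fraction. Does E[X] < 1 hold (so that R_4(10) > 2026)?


E[X] = C(2026, 10) · 4^{1 − 45} = 314029205130126398094885285 · 4^{−44} = 314029205130126398094885285/309485009821345068724781056.
As a reduced fraction: E[X] = 314029205130126398094885285/309485009821345068724781056 ≈ 1.015.
Is E[X] < 1? NO.
Since E[X] ≥ 1, the first-moment bound is inconclusive at n = 2026; it does NOT by itself certify R_4(10) > 2026.

E[X] = 314029205130126398094885285/309485009821345068724781056 ≈ 1.015; E[X] ≥ 1; first-moment method inconclusive here.


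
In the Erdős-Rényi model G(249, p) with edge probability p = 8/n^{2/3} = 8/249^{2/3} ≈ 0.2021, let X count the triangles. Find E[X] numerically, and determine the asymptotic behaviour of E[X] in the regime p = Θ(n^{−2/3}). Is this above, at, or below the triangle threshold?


Number of potential triangles: C(249, 3) = 2542124.
Each occurs with probability p³ ≈ (0.2021)³ ≈ 8.257931e-03.
By linearity: E[X] = C(249, 3)·p³ ≈ 2542124 · 8.257931e-03 ≈ 20992.6854.
Since α = 2/3 < 1, p = c/n^{2/3} ≫ 1/n is above the triangle threshold p ~ 1/n. Asymptotically E[X] ~ (c³/6)·n^{3(1−α)} = (8³/6)·n^{1} → ∞; triangles are abundant w.h.p.

E[X] ≈ 20992.6854; in regime p = Θ(1/n^{2/3}) E[X] diverges (above the triangle threshold p ~ 1/n).


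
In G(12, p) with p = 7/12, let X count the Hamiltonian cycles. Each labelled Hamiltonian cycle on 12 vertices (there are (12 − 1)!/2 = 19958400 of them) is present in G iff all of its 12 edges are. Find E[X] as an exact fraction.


K_12 has (12 − 1)!/2 = 19958400 labelled Hamiltonian cycles.
For each such Hamiltonian cycle H, let X_H = 1 if all 12 edges of H are present in G. Then P[X_H = 1] = p^{12} = (7/12)^{12} = 13841287201/8916100448256.
By linearity of expectation: E[X] = Σ_H E[X_H] = 19958400 · p^{12} = 19958400 · 13841287201/8916100448256 = 26644477861925/859963392.
Numerically: E[X] ≈ 3.098e+04.

E[X] = 19958400 · (7/12)^{12} = 26644477861925/859963392 ≈ 3.098e+04.


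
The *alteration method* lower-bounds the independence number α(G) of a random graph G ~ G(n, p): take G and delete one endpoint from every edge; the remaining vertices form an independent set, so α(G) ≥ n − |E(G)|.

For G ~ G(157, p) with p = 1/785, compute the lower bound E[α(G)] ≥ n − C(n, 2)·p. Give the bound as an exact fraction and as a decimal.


E[|E(G)|] = C(157, 2)·p = 12246 · (1/785) = 78/5.
E[α(G)] ≥ n − E[|E(G)|] = 157 − 78/5 = 707/5.
Numerically: ≈ 141.40000.
(This is only a lower bound; the true E[α(G)] may be larger.)

E[α(G)] ≥ 707/5 ≈ 141.40000.


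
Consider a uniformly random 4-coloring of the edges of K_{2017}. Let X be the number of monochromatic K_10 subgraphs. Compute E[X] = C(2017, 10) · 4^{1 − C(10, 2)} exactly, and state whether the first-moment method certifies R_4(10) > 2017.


E[X] = C(2017, 10) · 4^{1 − 45} = 300324964434452596180990448 · 4^{−44} = 300324964434452596180990448/309485009821345068724781056.
As a reduced fraction: E[X] = 18770310277153287261311903/19342813113834066795298816 ≈ 0.9704.
Is E[X] < 1? YES.
Since E[X] < 1, there exists a 4-coloring of K_{2017} with no monochromatic K_10; hence R_4(10) > 2017.

E[X] = 18770310277153287261311903/19342813113834066795298816 ≈ 0.9704; E[X] < 1, so R_4(10) > 2017.


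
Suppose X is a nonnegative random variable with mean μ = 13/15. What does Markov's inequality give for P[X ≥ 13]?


μ = E[X] = 13/15, a = 13.
Markov: P[X ≥ 13] ≤ μ/a = (13/15)/13 = 1/15.
Numerically: ≈ 0.06667.
(Since a = 13 > μ = 0.86667, the bound 1/15 is < 1 and informative.)

P[X ≥ 13] ≤ 1/15 ≈ 0.06667.


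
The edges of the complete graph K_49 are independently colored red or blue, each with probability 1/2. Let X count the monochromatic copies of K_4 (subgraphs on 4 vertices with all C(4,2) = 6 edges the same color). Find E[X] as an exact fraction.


Let X = Σ_S X_S over the C(49, 4) = 211876 subsets S of size 4, where X_S = 1 if the K_4 on S is monochromatic.
For a fixed S, the K_4 on S has C(4, 2) = 6 edges. P[all 6 edges red] = (1/2)^6, and likewise for blue, so P[monochromatic] = 2·(1/2)^6 = 2^{1 − 6} = 1/32.
Summing: E[X] = C(49, 4) · 2^{1 − 6} = 211876 · 1/32 = 52969/8.
Numerically: E[X] ≈ 6621.125000.

E[X] = C(49,4)·2^(1−C(4,2)) = 52969/8 ≈ 6621.125000.


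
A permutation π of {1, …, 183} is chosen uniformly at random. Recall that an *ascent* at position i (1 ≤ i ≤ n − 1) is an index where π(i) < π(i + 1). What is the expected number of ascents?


Write X = Σ X_I over i = 1, …, 182, with X_I the indicator of one ascent.
There are 182 indicators.
For each fixed i, the pair (π(i), π(i+1)) is a uniformly random ordered pair of distinct values from {1, …, 183}; by symmetry P[π(i) < π(i+1)] = 1/2.
By linearity: E[X] = 182 · (1/2) = (183 − 1) · (1/2) = 91 ≈ 91.0000.

E[X] = 91 = 91.0000.


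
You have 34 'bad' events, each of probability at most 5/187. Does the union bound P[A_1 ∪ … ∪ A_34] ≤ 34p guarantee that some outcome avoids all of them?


Union bound: P[∪_{i=1}^{34} A_i] ≤ Σ_i P[A_i] ≤ 34·p = 34·(5/187) = 10/11.
Numerically: 10/11 ≈ 0.909091.
Is 10/11 < 1? YES.
Since P[∪ A_i] ≤ 10/11 < 1, the complement has P[∩ A_i^c] ≥ 1 − 10/11 = 1/11 > 0, so some outcome avoids every A_i.

34·p = 10/11 ≈ 0.909091; existence CERTIFIED by the union bound.


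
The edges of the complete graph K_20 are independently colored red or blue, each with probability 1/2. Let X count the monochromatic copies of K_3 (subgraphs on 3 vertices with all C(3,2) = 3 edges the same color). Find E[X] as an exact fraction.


Let X = Σ_S X_S over the C(20, 3) = 1140 subsets S of size 3, where X_S = 1 if the K_3 on S is monochromatic.
For a fixed S, the K_3 on S has C(3, 2) = 3 edges. P[all 3 edges red] = (1/2)^3, and likewise for blue, so P[monochromatic] = 2·(1/2)^3 = 2^{1 − 3} = 1/4.
By linearity of expectation: E[X] = C(20, 3) · 2^{1 − 3} = 1140 · 1/4 = 285.
Numerically: E[X] ≈ 285.000000.

E[X] = C(20,3)·2^(1−C(3,2)) = 285 ≈ 285.000000.


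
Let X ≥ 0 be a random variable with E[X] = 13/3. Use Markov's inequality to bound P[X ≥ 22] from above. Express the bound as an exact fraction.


μ = E[X] = 13/3, a = 22.
Markov: P[X ≥ 22] ≤ μ/a = (13/3)/22 = 13/66.
Numerically: ≈ 0.19697.
(Since a = 22 > μ = 4.33333, the bound 13/66 is < 1 and informative.)

P[X ≥ 22] ≤ 13/66 ≈ 0.19697.


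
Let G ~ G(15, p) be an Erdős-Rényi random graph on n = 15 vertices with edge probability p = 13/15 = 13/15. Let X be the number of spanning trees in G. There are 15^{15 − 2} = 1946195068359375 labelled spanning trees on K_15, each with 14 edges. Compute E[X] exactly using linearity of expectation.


K_15 has 15^{15 − 2} = 1946195068359375 labelled spanning trees.
For each such spanning tree H, let X_H = 1 if all 14 edges of H are present in G. Then P[X_H = 1] = p^{14} = (13/15)^{14} = 3937376385699289/29192926025390625.
By linearity: E[X] = Σ_H E[X_H] = 1946195068359375 · p^{14} = 1946195068359375 · 3937376385699289/29192926025390625 = 3937376385699289/15.
Numerically: E[X] ≈ 2.6249e+14.

E[X] = 1946195068359375 · (13/15)^{14} = 3937376385699289/15 ≈ 2.6249e+14.


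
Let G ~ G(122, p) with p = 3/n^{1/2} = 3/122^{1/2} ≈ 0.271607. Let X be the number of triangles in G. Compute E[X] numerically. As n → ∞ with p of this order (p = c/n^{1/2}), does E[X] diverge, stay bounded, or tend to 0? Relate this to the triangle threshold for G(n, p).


Number of potential triangles: C(122, 3) = 295240.
Each occurs with probability p³ ≈ (0.271607)³ ≈ 2.00365995e-02.
By linearity: E[X] = C(122, 3)·p³ ≈ 295240 · 2.00365995e-02 ≈ 5915.605646.
Since α = 1/2 < 1, p = c/n^{1/2} ≫ 1/n is above the triangle threshold p ~ 1/n. Asymptotically E[X] ~ (c³/6)·n^{3(1−α)} = (3³/6)·n^{1.5} → ∞; triangles are abundant w.h.p.

E[X] ≈ 5915.605646; in regime p = Θ(1/n^{1/2}) E[X] diverges (above the triangle threshold p ~ 1/n).


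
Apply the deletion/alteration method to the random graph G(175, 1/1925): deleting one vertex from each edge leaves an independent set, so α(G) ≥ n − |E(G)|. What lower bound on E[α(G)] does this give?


E[|E(G)|] = C(175, 2)·p = 15225 · (1/1925) = 87/11.
E[α(G)] ≥ n − E[|E(G)|] = 175 − 87/11 = 1838/11.
Numerically: ≈ 167.09091.
(This is only a lower bound; the true E[α(G)] may be larger.)

E[α(G)] ≥ 1838/11 ≈ 167.09091.


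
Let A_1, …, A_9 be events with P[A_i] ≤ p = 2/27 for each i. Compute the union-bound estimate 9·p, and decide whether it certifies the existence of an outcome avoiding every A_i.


Union bound: P[∪_{i=1}^{9} A_i] ≤ Σ_i P[A_i] ≤ 9·p = 9·(2/27) = 2/3.
Numerically: 2/3 ≈ 0.6666667.
Is 2/3 < 1? YES.
Since P[∪ A_i] ≤ 2/3 < 1, the complement has P[∩ A_i^c] ≥ 1 − 2/3 = 1/3 > 0, so some outcome avoids every A_i.

9·p = 2/3 ≈ 0.6666667; existence CERTIFIED by the union bound.


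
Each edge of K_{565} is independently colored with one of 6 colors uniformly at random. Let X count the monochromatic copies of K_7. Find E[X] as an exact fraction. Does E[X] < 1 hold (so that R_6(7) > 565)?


E[X] = C(565, 7) · 6^{1 − 21} = 3513212521235560 · 6^{−20} = 3513212521235560/3656158440062976.
As a reduced fraction: E[X] = 439151565154445/457019805007872 ≈ 0.9609027.
Is E[X] < 1? YES.
Since E[X] < 1, there exists a 6-coloring of K_{565} with no monochromatic K_7; hence R_6(7) > 565.

E[X] = 439151565154445/457019805007872 ≈ 0.9609027; E[X] < 1, so R_6(7) > 565.


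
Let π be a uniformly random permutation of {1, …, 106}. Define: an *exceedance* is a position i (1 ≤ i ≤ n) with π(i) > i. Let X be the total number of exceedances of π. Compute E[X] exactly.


Write X = Σ_{i=1}^{106} X_i, where X_i = 1_{π(i) > i}.
For each fixed i, π(i) is uniform over {1, …, 106} (marginal of a uniform permutation), so P[π(i) > i] = (n − i)/n. Summing: Σ_{i=1}^{106} (n − i)/n = (0 + 1 + … + 105)/106 = 106(106 − 1)/(2·106) = (106 − 1)/2.
Hence E[X] = Σ_{i=1}^{106} (106 − i)/106 = 105/2 ≈ 52.5000.

E[X] = 105/2 = 52.5000.


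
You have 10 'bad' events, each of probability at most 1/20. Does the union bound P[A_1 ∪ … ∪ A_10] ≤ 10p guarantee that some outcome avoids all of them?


Union bound: P[∪_{i=1}^{10} A_i] ≤ Σ_i P[A_i] ≤ 10·p = 10·(1/20) = 1/2.
Numerically: 1/2 ≈ 0.50000.
Is 1/2 < 1? YES.
Since P[∪ A_i] ≤ 1/2 < 1, the complement has P[∩ A_i^c] ≥ 1 − 1/2 = 1/2 > 0, so some outcome avoids every A_i.

10·p = 1/2 ≈ 0.50000; existence CERTIFIED by the union bound.


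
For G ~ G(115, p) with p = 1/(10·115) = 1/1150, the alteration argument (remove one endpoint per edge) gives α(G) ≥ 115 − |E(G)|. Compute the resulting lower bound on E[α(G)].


E[|E(G)|] = C(115, 2)·p = 6555 · (1/1150) = 57/10.
E[α(G)] ≥ n − E[|E(G)|] = 115 − 57/10 = 1093/10.
Numerically: ≈ 109.300.
(This is only a lower bound; the true E[α(G)] may be larger.)

E[α(G)] ≥ 1093/10 ≈ 109.300.


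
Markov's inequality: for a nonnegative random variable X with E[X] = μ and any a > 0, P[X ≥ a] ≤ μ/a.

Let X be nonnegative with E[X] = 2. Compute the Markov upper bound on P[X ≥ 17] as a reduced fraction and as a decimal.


μ = E[X] = 2, a = 17.
Markov: P[X ≥ 17] ≤ μ/a = (2)/17 = 2/17.
Numerically: ≈ 0.1176.
(Since a = 17 > μ = 2.0000, the bound 2/17 is < 1 and informative.)

P[X ≥ 17] ≤ 2/17 ≈ 0.1176.


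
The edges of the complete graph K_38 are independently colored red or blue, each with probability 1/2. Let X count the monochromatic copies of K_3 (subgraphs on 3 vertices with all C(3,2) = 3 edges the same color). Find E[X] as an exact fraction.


Let X = Σ_S X_S over the C(38, 3) = 8436 subsets S of size 3, where X_S = 1 if the K_3 on S is monochromatic.
For a fixed S, the K_3 on S has C(3, 2) = 3 edges. P[all 3 edges red] = (1/2)^3, and likewise for blue, so P[monochromatic] = 2·(1/2)^3 = 2^{1 − 3} = 1/4.
By linearity of expectation: E[X] = C(38, 3) · 2^{1 − 3} = 8436 · 1/4 = 2109.
Numerically: E[X] ≈ 2109.000000.

E[X] = C(38,3)·2^(1−C(3,2)) = 2109 ≈ 2109.000000.


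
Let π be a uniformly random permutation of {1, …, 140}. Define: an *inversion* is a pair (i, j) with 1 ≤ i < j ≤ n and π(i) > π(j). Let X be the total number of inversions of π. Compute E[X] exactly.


Write X = Σ X_I over the C(140, 2) = 9730 pairs i < j, with X_I the indicator of one inversion.
There are 9730 indicators.
For each fixed pair i < j, the values π(i) and π(j) are two distinct elements of {1, …, 140} in uniformly random order; by symmetry P[π(i) > π(j)] = 1/2.
By linearity: E[X] = 9730 · (1/2) = C(140, 2) · (1/2) = 9730/2 = 4865 ≈ 4865.00000.

E[X] = 4865 = 4865.00000.


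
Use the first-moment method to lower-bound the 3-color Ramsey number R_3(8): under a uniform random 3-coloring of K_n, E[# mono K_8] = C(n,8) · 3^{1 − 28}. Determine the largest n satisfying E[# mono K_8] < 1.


We need C(n, 8) · 3^{1 − 28} < 1, i.e. C(n, 8) < 3^{28 − 1} = 7625597484987.
Check values of n near the boundary:
  n = 151: C(151, 8) = 5551321138650; 5551321138650 < 7625597484987? YES
  n = 152: C(152, 8) = 5859727868575; 5859727868575 < 7625597484987? YES
  n = 153: C(153, 8) = 6183023199255; 6183023199255 < 7625597484987? YES
  n = 154: C(154, 8) = 6521818990995; 6521818990995 < 7625597484987? YES
  n = 155: C(155, 8) = 6876747915675; 6876747915675 < 7625597484987? YES
  n = 156: C(156, 8) = 7248464019225; 7248464019225 < 7625597484987? YES
  n = 157: C(157, 8) = 7637643295425; 7637643295425 < 7625597484987? NO
  n = 158: C(158, 8) = 8044984271181; 8044984271181 < 7625597484987? NO
  n = 159: C(159, 8) = 8471208603429; 8471208603429 < 7625597484987? NO
The largest n with C(n, 8) < 7625597484987 is n = 156 (where E[X] = 805384891025/847288609443 ≈ 0.9505437). Hence R_3(8) > 156, i.e. R_3(8) ≥ 157.

Largest n = 156; hence R_3(8) > 156.


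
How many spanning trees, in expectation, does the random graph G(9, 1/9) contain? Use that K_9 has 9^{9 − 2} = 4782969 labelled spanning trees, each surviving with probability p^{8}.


K_9 has 9^{9 − 2} = 4782969 labelled spanning trees.
For each such spanning tree H, let X_H = 1 if all 8 edges of H are present in G. Then P[X_H = 1] = p^{8} = (1/9)^{8} = 1/43046721.
By linearity of expectation: E[X] = Σ_H E[X_H] = 4782969 · p^{8} = 4782969 · 1/43046721 = 1/9.
Numerically: E[X] ≈ 0.111111.

E[X] = 4782969 · (1/9)^{8} = 1/9 ≈ 0.111111.


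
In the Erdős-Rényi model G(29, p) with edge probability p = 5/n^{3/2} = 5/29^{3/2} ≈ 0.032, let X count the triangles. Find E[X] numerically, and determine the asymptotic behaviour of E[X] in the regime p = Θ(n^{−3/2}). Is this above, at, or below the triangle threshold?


Number of potential triangles: C(29, 3) = 3654.
Each occurs with probability p³ ≈ (0.032)³ ≈ 3.28185e-05.
By linearity: E[X] = C(29, 3)·p³ ≈ 3654 · 3.28185e-05 ≈ 0.120.
Since α = 3/2 > 1, p = c/n^{3/2} = o(1/n) is below the triangle threshold p ~ 1/n. Asymptotically E[X] ~ (c³/6)·n^{3(1−α)} = (5³/6)·n^{-1.5} → 0, so by Markov's inequality G has no triangles w.h.p.

E[X] ≈ 0.120; in regime p = Θ(1/n^{3/2}) E[X] tends to 0 (below the triangle threshold p ~ 1/n).


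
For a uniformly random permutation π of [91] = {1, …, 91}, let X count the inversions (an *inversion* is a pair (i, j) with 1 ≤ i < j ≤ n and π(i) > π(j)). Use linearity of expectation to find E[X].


Write X = Σ X_I over the C(91, 2) = 4095 pairs i < j, with X_I the indicator of one inversion.
There are 4095 indicators.
For each fixed pair i < j, the values π(i) and π(j) are two distinct elements of {1, …, 91} in uniformly random order; by symmetry P[π(i) > π(j)] = 1/2.
By linearity: E[X] = 4095 · (1/2) = C(91, 2) · (1/2) = 4095/2 = 4095/2 ≈ 2047.500.

E[X] = 4095/2 = 2047.500.


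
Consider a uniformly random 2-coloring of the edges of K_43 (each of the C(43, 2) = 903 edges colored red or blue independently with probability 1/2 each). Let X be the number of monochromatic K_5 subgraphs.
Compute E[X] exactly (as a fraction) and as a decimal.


Let X = Σ_S X_S over the C(43, 5) = 962598 subsets S of size 5, where X_S = 1 if the K_5 on S is monochromatic.
For a fixed S, the K_5 on S has C(5, 2) = 10 edges. P[all 10 edges red] = (1/2)^10, and likewise for blue, so P[monochromatic] = 2·(1/2)^10 = 2^{1 − 10} = 1/512.
Summing: E[X] = C(43, 5) · 2^{1 − 10} = 962598 · 1/512 = 481299/256.
Numerically: E[X] ≈ 1880.07422.

E[X] = C(43,5)·2^(1−C(5,2)) = 481299/256 ≈ 1880.07422.


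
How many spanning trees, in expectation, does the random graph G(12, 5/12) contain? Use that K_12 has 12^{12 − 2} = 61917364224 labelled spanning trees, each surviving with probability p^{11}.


K_12 has 12^{12 − 2} = 61917364224 labelled spanning trees.
For each such spanning tree H, let X_H = 1 if all 11 edges of H are present in G. Then P[X_H = 1] = p^{11} = (5/12)^{11} = 48828125/743008370688.
By linearity of expectation: E[X] = Σ_H E[X_H] = 61917364224 · p^{11} = 61917364224 · 48828125/743008370688 = 48828125/12.
Numerically: E[X] ≈ 4.07e+06.

E[X] = 61917364224 · (5/12)^{11} = 48828125/12 ≈ 4.07e+06.


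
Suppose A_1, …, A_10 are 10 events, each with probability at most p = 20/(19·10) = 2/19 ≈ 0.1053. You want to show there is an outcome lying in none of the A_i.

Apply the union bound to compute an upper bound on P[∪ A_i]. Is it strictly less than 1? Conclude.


Union bound: P[∪_{i=1}^{10} A_i] ≤ Σ_i P[A_i] ≤ 10·p = 10·(2/19) = 20/19.
Numerically: 20/19 ≈ 1.0526.
Is 20/19 < 1? NO.
Since the bound 20/19 is ≥ 1, the union bound is uninformative here; it does NOT by itself certify existence.

10·p = 20/19 ≈ 1.0526; existence NOT certified by the union bound.


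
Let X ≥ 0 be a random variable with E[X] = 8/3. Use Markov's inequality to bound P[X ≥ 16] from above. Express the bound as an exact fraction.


μ = E[X] = 8/3, a = 16.
Markov: P[X ≥ 16] ≤ μ/a = (8/3)/16 = 1/6.
Numerically: ≈ 0.16667.
(Since a = 16 > μ = 2.66667, the bound 1/6 is < 1 and informative.)

P[X ≥ 16] ≤ 1/6 ≈ 0.16667.


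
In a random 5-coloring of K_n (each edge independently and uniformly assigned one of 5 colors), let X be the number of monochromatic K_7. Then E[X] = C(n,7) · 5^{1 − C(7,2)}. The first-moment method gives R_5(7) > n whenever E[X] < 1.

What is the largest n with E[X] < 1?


We need C(n, 7) · 5^{1 − 21} < 1, i.e. C(n, 7) < 5^{21 − 1} = 95367431640625.
Check values of n near the boundary:
  n = 333: C(333, 7) = 84549532139028; 84549532139028 < 95367431640625? YES
  n = 334: C(334, 7) = 86359460961576; 86359460961576 < 95367431640625? YES
  n = 335: C(335, 7) = 88202498238195; 88202498238195 < 95367431640625? YES
  n = 336: C(336, 7) = 90079147136880; 90079147136880 < 95367431640625? YES
  n = 337: C(337, 7) = 91989916924632; 91989916924632 < 95367431640625? YES
  n = 338: C(338, 7) = 93935323022736; 93935323022736 < 95367431640625? YES
  n = 339: C(339, 7) = 95915887062372; 95915887062372 < 95367431640625? NO
  n = 340: C(340, 7) = 97932136940560; 97932136940560 < 95367431640625? NO
The largest n with C(n, 7) < 95367431640625 is n = 338 (where E[X] = 93935323022736/95367431640625 ≈ 0.984983). Hence R_5(7) > 338, i.e. R_5(7) ≥ 339.

Largest n = 338; hence R_5(7) > 338.
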